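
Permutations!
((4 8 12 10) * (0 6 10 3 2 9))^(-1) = ((0 6 10 4 8 12 3 2 9))^(-1) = (0 9 2 3 12 8 4 10 6)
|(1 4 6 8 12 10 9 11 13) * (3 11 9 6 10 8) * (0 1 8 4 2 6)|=11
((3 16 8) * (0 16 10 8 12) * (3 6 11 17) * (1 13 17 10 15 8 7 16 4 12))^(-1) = (0 12 4)(1 16 7 10 11 6 8 15 3 17 13)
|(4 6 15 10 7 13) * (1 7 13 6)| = |(1 7 6 15 10 13 4)| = 7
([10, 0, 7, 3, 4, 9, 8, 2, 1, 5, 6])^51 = (0 10 6 8 1)(2 7)(5 9)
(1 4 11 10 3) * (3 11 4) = (1 3)(10 11) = [0, 3, 2, 1, 4, 5, 6, 7, 8, 9, 11, 10]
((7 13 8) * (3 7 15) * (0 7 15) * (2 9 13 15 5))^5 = (0 2 7 9 15 13 3 8 5)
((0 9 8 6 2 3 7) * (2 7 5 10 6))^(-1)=(0 7 6 10 5 3 2 8 9)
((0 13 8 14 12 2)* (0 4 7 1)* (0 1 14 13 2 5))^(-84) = (14) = ((0 2 4 7 14 12 5)(8 13))^(-84)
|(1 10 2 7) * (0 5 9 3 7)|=|(0 5 9 3 7 1 10 2)|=8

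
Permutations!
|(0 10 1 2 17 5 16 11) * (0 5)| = 15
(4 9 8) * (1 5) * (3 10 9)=(1 5)(3 10 9 8 4)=[0, 5, 2, 10, 3, 1, 6, 7, 4, 8, 9]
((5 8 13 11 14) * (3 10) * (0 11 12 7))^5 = ((0 11 14 5 8 13 12 7)(3 10))^5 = (0 13 14 7 8 11 12 5)(3 10)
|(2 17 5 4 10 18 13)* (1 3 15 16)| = |(1 3 15 16)(2 17 5 4 10 18 13)| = 28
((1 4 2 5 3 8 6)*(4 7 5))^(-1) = (1 6 8 3 5 7)(2 4)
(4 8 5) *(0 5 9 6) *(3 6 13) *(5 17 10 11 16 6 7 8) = (0 17 10 11 16 6)(3 7 8 9 13)(4 5) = [17, 1, 2, 7, 5, 4, 0, 8, 9, 13, 11, 16, 12, 3, 14, 15, 6, 10]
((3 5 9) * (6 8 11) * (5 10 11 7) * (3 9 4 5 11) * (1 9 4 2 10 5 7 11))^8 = ((1 9 4 7)(2 10 3 5)(6 8 11))^8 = (6 11 8)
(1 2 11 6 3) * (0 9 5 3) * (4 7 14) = [9, 2, 11, 1, 7, 3, 0, 14, 8, 5, 10, 6, 12, 13, 4] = (0 9 5 3 1 2 11 6)(4 7 14)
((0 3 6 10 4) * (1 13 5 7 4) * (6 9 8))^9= ((0 3 9 8 6 10 1 13 5 7 4))^9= (0 7 13 10 8 3 4 5 1 6 9)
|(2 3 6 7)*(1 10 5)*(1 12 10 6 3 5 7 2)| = 7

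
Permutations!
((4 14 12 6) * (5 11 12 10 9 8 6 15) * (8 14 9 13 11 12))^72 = ((4 9 14 10 13 11 8 6)(5 12 15))^72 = (15)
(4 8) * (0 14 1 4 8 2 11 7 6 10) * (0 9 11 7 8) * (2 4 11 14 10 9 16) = (0 10 16 2 7 6 9 14 1 11 8) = [10, 11, 7, 3, 4, 5, 9, 6, 0, 14, 16, 8, 12, 13, 1, 15, 2]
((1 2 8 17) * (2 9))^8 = (1 8 9 17 2)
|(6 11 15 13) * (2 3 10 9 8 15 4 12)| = |(2 3 10 9 8 15 13 6 11 4 12)| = 11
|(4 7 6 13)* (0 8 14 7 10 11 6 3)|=5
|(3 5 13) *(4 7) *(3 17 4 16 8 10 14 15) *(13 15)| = |(3 5 15)(4 7 16 8 10 14 13 17)| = 24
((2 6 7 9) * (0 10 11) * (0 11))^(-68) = (11)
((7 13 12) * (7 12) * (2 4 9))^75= (7 13)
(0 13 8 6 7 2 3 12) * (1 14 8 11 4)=[13, 14, 3, 12, 1, 5, 7, 2, 6, 9, 10, 4, 0, 11, 8]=(0 13 11 4 1 14 8 6 7 2 3 12)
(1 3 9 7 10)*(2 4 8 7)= (1 3 9 2 4 8 7 10)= [0, 3, 4, 9, 8, 5, 6, 10, 7, 2, 1]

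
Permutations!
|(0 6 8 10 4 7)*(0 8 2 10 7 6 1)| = 4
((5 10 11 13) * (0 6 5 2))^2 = ((0 6 5 10 11 13 2))^2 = (0 5 11 2 6 10 13)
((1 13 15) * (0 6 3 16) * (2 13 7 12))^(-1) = ((0 6 3 16)(1 7 12 2 13 15))^(-1) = (0 16 3 6)(1 15 13 2 12 7)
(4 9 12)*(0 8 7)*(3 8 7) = (0 7)(3 8)(4 9 12) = [7, 1, 2, 8, 9, 5, 6, 0, 3, 12, 10, 11, 4]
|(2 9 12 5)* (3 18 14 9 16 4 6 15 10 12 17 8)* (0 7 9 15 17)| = |(0 7 9)(2 16 4 6 17 8 3 18 14 15 10 12 5)| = 39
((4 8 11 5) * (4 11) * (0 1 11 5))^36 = ((0 1 11)(4 8))^36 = (11)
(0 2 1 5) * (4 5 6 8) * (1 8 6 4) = (0 2 8 1 4 5) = [2, 4, 8, 3, 5, 0, 6, 7, 1]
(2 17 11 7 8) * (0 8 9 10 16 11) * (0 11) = [8, 1, 17, 3, 4, 5, 6, 9, 2, 10, 16, 7, 12, 13, 14, 15, 0, 11] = (0 8 2 17 11 7 9 10 16)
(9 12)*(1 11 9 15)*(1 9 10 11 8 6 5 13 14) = [0, 8, 2, 3, 4, 13, 5, 7, 6, 12, 11, 10, 15, 14, 1, 9] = (1 8 6 5 13 14)(9 12 15)(10 11)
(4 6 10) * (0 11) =[11, 1, 2, 3, 6, 5, 10, 7, 8, 9, 4, 0] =(0 11)(4 6 10)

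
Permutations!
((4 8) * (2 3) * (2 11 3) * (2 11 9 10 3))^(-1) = ((2 11)(3 9 10)(4 8))^(-1) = (2 11)(3 10 9)(4 8)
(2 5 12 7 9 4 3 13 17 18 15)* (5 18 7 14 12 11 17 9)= [0, 1, 18, 13, 3, 11, 6, 5, 8, 4, 10, 17, 14, 9, 12, 2, 16, 7, 15]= (2 18 15)(3 13 9 4)(5 11 17 7)(12 14)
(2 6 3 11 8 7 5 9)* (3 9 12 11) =[0, 1, 6, 3, 4, 12, 9, 5, 7, 2, 10, 8, 11] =(2 6 9)(5 12 11 8 7)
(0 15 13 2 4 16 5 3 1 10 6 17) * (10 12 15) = (0 10 6 17)(1 12 15 13 2 4 16 5 3) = [10, 12, 4, 1, 16, 3, 17, 7, 8, 9, 6, 11, 15, 2, 14, 13, 5, 0]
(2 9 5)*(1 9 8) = (1 9 5 2 8) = [0, 9, 8, 3, 4, 2, 6, 7, 1, 5]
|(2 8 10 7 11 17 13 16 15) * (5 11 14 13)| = 24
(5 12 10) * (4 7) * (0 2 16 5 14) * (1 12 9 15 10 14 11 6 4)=(0 2 16 5 9 15 10 11 6 4 7 1 12 14)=[2, 12, 16, 3, 7, 9, 4, 1, 8, 15, 11, 6, 14, 13, 0, 10, 5]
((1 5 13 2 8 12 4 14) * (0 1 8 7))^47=(0 7 2 13 5 1)(4 12 8 14)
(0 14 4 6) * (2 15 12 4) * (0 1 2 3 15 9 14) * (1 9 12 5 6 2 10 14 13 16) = (1 10 14 3 15 5 6 9 13 16)(2 12 4) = [0, 10, 12, 15, 2, 6, 9, 7, 8, 13, 14, 11, 4, 16, 3, 5, 1]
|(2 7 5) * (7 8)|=|(2 8 7 5)|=4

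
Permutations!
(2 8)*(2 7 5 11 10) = [0, 1, 8, 3, 4, 11, 6, 5, 7, 9, 2, 10] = (2 8 7 5 11 10)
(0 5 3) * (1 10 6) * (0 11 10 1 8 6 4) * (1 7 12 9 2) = (0 5 3 11 10 4)(1 7 12 9 2)(6 8) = [5, 7, 1, 11, 0, 3, 8, 12, 6, 2, 4, 10, 9]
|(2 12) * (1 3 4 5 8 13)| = |(1 3 4 5 8 13)(2 12)| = 6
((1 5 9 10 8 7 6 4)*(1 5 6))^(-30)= ((1 6 4 5 9 10 8 7))^(-30)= (1 4 9 8)(5 10 7 6)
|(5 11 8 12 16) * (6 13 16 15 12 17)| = 14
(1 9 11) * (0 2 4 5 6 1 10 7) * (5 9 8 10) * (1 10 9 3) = (0 2 4 3 1 8 9 11 5 6 10 7) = [2, 8, 4, 1, 3, 6, 10, 0, 9, 11, 7, 5]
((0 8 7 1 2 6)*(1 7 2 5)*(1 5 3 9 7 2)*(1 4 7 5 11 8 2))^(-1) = (0 6 2)(1 7 4 8 11 5 9 3)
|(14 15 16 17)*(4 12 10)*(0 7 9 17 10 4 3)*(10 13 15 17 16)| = 8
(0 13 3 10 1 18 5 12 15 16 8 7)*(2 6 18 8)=(0 13 3 10 1 8 7)(2 6 18 5 12 15 16)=[13, 8, 6, 10, 4, 12, 18, 0, 7, 9, 1, 11, 15, 3, 14, 16, 2, 17, 5]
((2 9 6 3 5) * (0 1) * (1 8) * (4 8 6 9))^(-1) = (9)(0 1 8 4 2 5 3 6)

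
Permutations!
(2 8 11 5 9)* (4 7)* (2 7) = [0, 1, 8, 3, 2, 9, 6, 4, 11, 7, 10, 5] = (2 8 11 5 9 7 4)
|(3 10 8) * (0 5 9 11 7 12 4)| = 21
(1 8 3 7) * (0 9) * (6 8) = (0 9)(1 6 8 3 7) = [9, 6, 2, 7, 4, 5, 8, 1, 3, 0]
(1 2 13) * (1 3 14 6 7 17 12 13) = (1 2)(3 14 6 7 17 12 13) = [0, 2, 1, 14, 4, 5, 7, 17, 8, 9, 10, 11, 13, 3, 6, 15, 16, 12]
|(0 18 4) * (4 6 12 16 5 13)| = |(0 18 6 12 16 5 13 4)| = 8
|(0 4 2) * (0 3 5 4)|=|(2 3 5 4)|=4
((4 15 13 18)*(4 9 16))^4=(4 9 13)(15 16 18)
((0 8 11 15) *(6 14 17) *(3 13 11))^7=(0 8 3 13 11 15)(6 14 17)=((0 8 3 13 11 15)(6 14 17))^7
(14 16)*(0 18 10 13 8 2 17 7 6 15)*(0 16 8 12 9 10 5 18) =(2 17 7 6 15 16 14 8)(5 18)(9 10 13 12) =[0, 1, 17, 3, 4, 18, 15, 6, 2, 10, 13, 11, 9, 12, 8, 16, 14, 7, 5]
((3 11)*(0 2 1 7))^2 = ((0 2 1 7)(3 11))^2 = (11)(0 1)(2 7)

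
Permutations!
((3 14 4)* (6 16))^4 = ((3 14 4)(6 16))^4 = (16)(3 14 4)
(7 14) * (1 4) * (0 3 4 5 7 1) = [3, 5, 2, 4, 0, 7, 6, 14, 8, 9, 10, 11, 12, 13, 1] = (0 3 4)(1 5 7 14)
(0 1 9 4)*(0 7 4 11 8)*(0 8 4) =[1, 9, 2, 3, 7, 5, 6, 0, 8, 11, 10, 4] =(0 1 9 11 4 7)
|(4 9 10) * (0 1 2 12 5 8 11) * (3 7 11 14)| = 30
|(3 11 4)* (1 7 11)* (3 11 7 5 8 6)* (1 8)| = |(1 5)(3 8 6)(4 11)| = 6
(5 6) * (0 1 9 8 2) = (0 1 9 8 2)(5 6) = [1, 9, 0, 3, 4, 6, 5, 7, 2, 8]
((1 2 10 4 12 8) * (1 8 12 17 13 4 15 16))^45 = ((1 2 10 15 16)(4 17 13))^45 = (17)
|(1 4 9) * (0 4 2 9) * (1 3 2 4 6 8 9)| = 8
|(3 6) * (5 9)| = 2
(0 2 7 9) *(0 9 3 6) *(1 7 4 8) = (9)(0 2 4 8 1 7 3 6) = [2, 7, 4, 6, 8, 5, 0, 3, 1, 9]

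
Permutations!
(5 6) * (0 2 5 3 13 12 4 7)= (0 2 5 6 3 13 12 4 7)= [2, 1, 5, 13, 7, 6, 3, 0, 8, 9, 10, 11, 4, 12]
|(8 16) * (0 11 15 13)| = 4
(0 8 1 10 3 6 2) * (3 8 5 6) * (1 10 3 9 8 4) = (0 5 6 2)(1 3 9 8 10 4) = [5, 3, 0, 9, 1, 6, 2, 7, 10, 8, 4]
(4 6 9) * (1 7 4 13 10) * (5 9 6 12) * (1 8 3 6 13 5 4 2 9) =(1 7 2 9 5)(3 6 13 10 8)(4 12) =[0, 7, 9, 6, 12, 1, 13, 2, 3, 5, 8, 11, 4, 10]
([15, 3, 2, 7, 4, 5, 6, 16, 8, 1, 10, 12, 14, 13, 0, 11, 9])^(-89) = [15, 3, 2, 7, 4, 5, 6, 16, 8, 1, 10, 12, 14, 13, 0, 11, 9]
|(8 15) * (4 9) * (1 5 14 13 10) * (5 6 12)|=14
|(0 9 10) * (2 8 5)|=3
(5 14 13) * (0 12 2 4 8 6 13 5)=(0 12 2 4 8 6 13)(5 14)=[12, 1, 4, 3, 8, 14, 13, 7, 6, 9, 10, 11, 2, 0, 5]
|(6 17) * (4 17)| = 3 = |(4 17 6)|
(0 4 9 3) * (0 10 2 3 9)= [4, 1, 3, 10, 0, 5, 6, 7, 8, 9, 2]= (0 4)(2 3 10)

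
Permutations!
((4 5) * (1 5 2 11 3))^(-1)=(1 3 11 2 4 5)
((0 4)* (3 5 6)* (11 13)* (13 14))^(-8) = (3 5 6)(11 14 13)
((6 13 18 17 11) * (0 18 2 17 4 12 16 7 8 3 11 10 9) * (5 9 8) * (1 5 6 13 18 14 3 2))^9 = ((0 14 3 11 13 1 5 9)(2 17 10 8)(4 12 16 7 6 18))^9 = (0 14 3 11 13 1 5 9)(2 17 10 8)(4 7)(6 12)(16 18)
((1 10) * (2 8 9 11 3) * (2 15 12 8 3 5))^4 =(2 8)(3 9)(5 12)(11 15)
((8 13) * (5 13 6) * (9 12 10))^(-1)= ((5 13 8 6)(9 12 10))^(-1)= (5 6 8 13)(9 10 12)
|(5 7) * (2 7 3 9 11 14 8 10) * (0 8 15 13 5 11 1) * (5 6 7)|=24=|(0 8 10 2 5 3 9 1)(6 7 11 14 15 13)|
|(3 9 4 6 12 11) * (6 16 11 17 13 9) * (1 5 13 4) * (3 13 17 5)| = |(1 3 6 12 5 17 4 16 11 13 9)| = 11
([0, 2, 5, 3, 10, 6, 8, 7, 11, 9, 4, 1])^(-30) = (11)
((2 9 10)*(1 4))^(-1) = ((1 4)(2 9 10))^(-1) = (1 4)(2 10 9)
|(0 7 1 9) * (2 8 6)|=|(0 7 1 9)(2 8 6)|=12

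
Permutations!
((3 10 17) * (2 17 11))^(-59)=((2 17 3 10 11))^(-59)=(2 17 3 10 11)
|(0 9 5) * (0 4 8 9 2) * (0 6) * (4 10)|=|(0 2 6)(4 8 9 5 10)|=15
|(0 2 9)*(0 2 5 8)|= 6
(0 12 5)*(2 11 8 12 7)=(0 7 2 11 8 12 5)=[7, 1, 11, 3, 4, 0, 6, 2, 12, 9, 10, 8, 5]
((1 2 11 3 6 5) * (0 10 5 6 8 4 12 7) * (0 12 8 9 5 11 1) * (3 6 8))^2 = ((0 10 11 6 8 4 3 9 5)(1 2)(7 12))^2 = (12)(0 11 8 3 5 10 6 4 9)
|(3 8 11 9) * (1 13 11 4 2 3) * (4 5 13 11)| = |(1 11 9)(2 3 8 5 13 4)| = 6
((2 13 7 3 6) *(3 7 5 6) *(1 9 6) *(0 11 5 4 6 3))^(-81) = ((0 11 5 1 9 3)(2 13 4 6))^(-81) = (0 1)(2 6 4 13)(3 5)(9 11)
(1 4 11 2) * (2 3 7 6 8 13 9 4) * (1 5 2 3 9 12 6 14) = (1 3 7 14)(2 5)(4 11 9)(6 8 13 12) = [0, 3, 5, 7, 11, 2, 8, 14, 13, 4, 10, 9, 6, 12, 1]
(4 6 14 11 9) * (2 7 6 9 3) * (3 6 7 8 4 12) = (2 8 4 9 12 3)(6 14 11) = [0, 1, 8, 2, 9, 5, 14, 7, 4, 12, 10, 6, 3, 13, 11]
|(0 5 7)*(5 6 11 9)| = 6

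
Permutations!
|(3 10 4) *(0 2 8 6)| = 12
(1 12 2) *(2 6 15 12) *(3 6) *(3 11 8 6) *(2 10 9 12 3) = (1 10 9 12 11 8 6 15 3 2) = [0, 10, 1, 2, 4, 5, 15, 7, 6, 12, 9, 8, 11, 13, 14, 3]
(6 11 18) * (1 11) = (1 11 18 6) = [0, 11, 2, 3, 4, 5, 1, 7, 8, 9, 10, 18, 12, 13, 14, 15, 16, 17, 6]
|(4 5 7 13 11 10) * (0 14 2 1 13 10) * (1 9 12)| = 8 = |(0 14 2 9 12 1 13 11)(4 5 7 10)|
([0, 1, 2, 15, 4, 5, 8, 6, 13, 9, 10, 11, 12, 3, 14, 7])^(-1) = (3 13 8 6 7 15)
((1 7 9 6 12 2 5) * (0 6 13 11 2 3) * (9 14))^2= (0 12)(1 14 13 2)(3 6)(5 7 9 11)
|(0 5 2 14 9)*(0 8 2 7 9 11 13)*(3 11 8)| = |(0 5 7 9 3 11 13)(2 14 8)| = 21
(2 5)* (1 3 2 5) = [0, 3, 1, 2, 4, 5] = (5)(1 3 2)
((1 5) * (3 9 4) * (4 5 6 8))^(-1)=(1 5 9 3 4 8 6)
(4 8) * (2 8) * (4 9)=[0, 1, 8, 3, 2, 5, 6, 7, 9, 4]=(2 8 9 4)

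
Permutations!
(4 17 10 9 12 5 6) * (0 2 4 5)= [2, 1, 4, 3, 17, 6, 5, 7, 8, 12, 9, 11, 0, 13, 14, 15, 16, 10]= (0 2 4 17 10 9 12)(5 6)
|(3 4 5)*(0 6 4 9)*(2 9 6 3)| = |(0 3 6 4 5 2 9)| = 7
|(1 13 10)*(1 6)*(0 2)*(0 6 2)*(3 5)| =10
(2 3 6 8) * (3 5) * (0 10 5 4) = (0 10 5 3 6 8 2 4) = [10, 1, 4, 6, 0, 3, 8, 7, 2, 9, 5]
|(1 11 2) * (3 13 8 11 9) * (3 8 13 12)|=10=|(13)(1 9 8 11 2)(3 12)|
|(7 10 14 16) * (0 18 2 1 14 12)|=9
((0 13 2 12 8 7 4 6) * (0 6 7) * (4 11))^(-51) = ((0 13 2 12 8)(4 7 11))^(-51) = (0 8 12 2 13)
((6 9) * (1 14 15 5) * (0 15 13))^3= (0 1)(5 13)(6 9)(14 15)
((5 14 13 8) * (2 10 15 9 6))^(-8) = (2 15 6 10 9)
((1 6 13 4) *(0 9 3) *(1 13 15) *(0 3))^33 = ((0 9)(1 6 15)(4 13))^33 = (15)(0 9)(4 13)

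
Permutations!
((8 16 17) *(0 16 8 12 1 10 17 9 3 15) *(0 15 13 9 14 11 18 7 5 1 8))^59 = (0 8 12 17 10 1 5 7 18 11 14 16)(3 9 13)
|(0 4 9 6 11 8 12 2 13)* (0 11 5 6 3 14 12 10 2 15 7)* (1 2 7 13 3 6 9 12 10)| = |(0 4 12 15 13 11 8 1 2 3 14 10 7)(5 9 6)| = 39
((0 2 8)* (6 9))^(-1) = ((0 2 8)(6 9))^(-1) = (0 8 2)(6 9)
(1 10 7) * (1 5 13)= [0, 10, 2, 3, 4, 13, 6, 5, 8, 9, 7, 11, 12, 1]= (1 10 7 5 13)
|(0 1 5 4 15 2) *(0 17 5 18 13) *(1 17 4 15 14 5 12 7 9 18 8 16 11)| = 140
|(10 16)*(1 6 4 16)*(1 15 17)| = 7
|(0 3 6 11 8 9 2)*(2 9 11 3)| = |(0 2)(3 6)(8 11)| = 2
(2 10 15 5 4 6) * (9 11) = [0, 1, 10, 3, 6, 4, 2, 7, 8, 11, 15, 9, 12, 13, 14, 5] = (2 10 15 5 4 6)(9 11)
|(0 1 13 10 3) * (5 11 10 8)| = 8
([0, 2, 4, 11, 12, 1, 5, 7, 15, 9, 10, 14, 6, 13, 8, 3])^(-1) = (1 5 6 12 4 2)(3 15 8 14 11)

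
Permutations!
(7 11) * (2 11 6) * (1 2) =(1 2 11 7 6) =[0, 2, 11, 3, 4, 5, 1, 6, 8, 9, 10, 7]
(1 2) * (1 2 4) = (1 4) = [0, 4, 2, 3, 1]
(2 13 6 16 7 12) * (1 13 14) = [0, 13, 14, 3, 4, 5, 16, 12, 8, 9, 10, 11, 2, 6, 1, 15, 7] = (1 13 6 16 7 12 2 14)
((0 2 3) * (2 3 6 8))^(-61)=(0 3)(2 8 6)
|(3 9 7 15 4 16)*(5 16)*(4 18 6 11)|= 10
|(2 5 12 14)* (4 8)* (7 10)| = 4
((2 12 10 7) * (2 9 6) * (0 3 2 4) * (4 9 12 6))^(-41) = ((0 3 2 6 9 4)(7 12 10))^(-41) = (0 3 2 6 9 4)(7 12 10)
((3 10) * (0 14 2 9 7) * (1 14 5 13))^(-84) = ((0 5 13 1 14 2 9 7)(3 10))^(-84) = (0 14)(1 7)(2 5)(9 13)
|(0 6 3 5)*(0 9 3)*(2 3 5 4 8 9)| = |(0 6)(2 3 4 8 9 5)| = 6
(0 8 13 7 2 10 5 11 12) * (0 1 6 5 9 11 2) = (0 8 13 7)(1 6 5 2 10 9 11 12) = [8, 6, 10, 3, 4, 2, 5, 0, 13, 11, 9, 12, 1, 7]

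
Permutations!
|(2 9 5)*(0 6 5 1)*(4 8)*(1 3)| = 14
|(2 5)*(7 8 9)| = |(2 5)(7 8 9)| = 6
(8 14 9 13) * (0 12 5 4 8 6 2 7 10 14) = (0 12 5 4 8)(2 7 10 14 9 13 6) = [12, 1, 7, 3, 8, 4, 2, 10, 0, 13, 14, 11, 5, 6, 9]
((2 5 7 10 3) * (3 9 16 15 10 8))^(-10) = ((2 5 7 8 3)(9 16 15 10))^(-10) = (9 15)(10 16)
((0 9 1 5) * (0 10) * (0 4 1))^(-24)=(10)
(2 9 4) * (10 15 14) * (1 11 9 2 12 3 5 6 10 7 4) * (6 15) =(1 11 9)(3 5 15 14 7 4 12)(6 10) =[0, 11, 2, 5, 12, 15, 10, 4, 8, 1, 6, 9, 3, 13, 7, 14]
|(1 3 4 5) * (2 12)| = 4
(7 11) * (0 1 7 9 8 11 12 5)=(0 1 7 12 5)(8 11 9)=[1, 7, 2, 3, 4, 0, 6, 12, 11, 8, 10, 9, 5]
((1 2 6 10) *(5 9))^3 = (1 10 6 2)(5 9) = ((1 2 6 10)(5 9))^3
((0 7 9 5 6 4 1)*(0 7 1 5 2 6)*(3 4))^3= ((0 1 7 9 2 6 3 4 5))^3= (0 9 3)(1 2 4)(5 7 6)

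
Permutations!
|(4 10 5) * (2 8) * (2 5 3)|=|(2 8 5 4 10 3)|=6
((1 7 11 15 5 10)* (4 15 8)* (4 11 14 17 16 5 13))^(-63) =(17)(8 11)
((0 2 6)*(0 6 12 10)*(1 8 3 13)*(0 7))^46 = (0 2 12 10 7)(1 3)(8 13)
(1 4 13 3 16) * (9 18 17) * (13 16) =(1 4 16)(3 13)(9 18 17) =[0, 4, 2, 13, 16, 5, 6, 7, 8, 18, 10, 11, 12, 3, 14, 15, 1, 9, 17]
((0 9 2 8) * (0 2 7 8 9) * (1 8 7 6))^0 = ((1 8 2 9 6))^0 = (9)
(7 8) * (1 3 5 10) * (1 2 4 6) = (1 3 5 10 2 4 6)(7 8) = [0, 3, 4, 5, 6, 10, 1, 8, 7, 9, 2]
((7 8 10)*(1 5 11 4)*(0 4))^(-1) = ((0 4 1 5 11)(7 8 10))^(-1) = (0 11 5 1 4)(7 10 8)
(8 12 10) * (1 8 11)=[0, 8, 2, 3, 4, 5, 6, 7, 12, 9, 11, 1, 10]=(1 8 12 10 11)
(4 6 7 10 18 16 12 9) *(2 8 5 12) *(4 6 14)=(2 8 5 12 9 6 7 10 18 16)(4 14)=[0, 1, 8, 3, 14, 12, 7, 10, 5, 6, 18, 11, 9, 13, 4, 15, 2, 17, 16]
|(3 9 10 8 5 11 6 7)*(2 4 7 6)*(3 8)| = |(2 4 7 8 5 11)(3 9 10)| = 6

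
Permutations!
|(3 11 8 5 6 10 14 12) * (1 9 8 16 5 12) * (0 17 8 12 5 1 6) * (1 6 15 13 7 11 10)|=|(0 17 8 5)(1 9 12 3 10 14 15 13 7 11 16 6)|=12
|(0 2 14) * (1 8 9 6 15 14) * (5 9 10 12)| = 11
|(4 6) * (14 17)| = |(4 6)(14 17)| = 2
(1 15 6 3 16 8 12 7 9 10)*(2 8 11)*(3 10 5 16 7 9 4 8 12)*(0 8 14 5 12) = [8, 15, 0, 7, 14, 16, 10, 4, 3, 12, 1, 2, 9, 13, 5, 6, 11] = (0 8 3 7 4 14 5 16 11 2)(1 15 6 10)(9 12)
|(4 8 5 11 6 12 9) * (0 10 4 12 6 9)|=|(0 10 4 8 5 11 9 12)|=8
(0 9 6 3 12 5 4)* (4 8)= (0 9 6 3 12 5 8 4)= [9, 1, 2, 12, 0, 8, 3, 7, 4, 6, 10, 11, 5]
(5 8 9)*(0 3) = (0 3)(5 8 9) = [3, 1, 2, 0, 4, 8, 6, 7, 9, 5]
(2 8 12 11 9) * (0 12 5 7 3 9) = (0 12 11)(2 8 5 7 3 9) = [12, 1, 8, 9, 4, 7, 6, 3, 5, 2, 10, 0, 11]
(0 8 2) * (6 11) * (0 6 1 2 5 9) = (0 8 5 9)(1 2 6 11) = [8, 2, 6, 3, 4, 9, 11, 7, 5, 0, 10, 1]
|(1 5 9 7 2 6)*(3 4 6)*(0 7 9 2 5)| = 8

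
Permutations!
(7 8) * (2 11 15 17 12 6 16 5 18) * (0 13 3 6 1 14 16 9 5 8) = (0 13 3 6 9 5 18 2 11 15 17 12 1 14 16 8 7) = [13, 14, 11, 6, 4, 18, 9, 0, 7, 5, 10, 15, 1, 3, 16, 17, 8, 12, 2]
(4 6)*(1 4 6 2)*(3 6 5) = (1 4 2)(3 6 5) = [0, 4, 1, 6, 2, 3, 5]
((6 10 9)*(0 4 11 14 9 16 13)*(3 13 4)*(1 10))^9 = ((0 3 13)(1 10 16 4 11 14 9 6))^9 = (1 10 16 4 11 14 9 6)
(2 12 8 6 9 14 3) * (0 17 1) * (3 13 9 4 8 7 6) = (0 17 1)(2 12 7 6 4 8 3)(9 14 13) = [17, 0, 12, 2, 8, 5, 4, 6, 3, 14, 10, 11, 7, 9, 13, 15, 16, 1]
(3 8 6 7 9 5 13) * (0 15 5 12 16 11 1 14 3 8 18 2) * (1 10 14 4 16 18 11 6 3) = (0 15 5 13 8 3 11 10 14 1 4 16 6 7 9 12 18 2) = [15, 4, 0, 11, 16, 13, 7, 9, 3, 12, 14, 10, 18, 8, 1, 5, 6, 17, 2]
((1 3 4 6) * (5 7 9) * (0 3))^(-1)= (0 1 6 4 3)(5 9 7)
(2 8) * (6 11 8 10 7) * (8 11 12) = (2 10 7 6 12 8) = [0, 1, 10, 3, 4, 5, 12, 6, 2, 9, 7, 11, 8]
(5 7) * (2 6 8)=(2 6 8)(5 7)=[0, 1, 6, 3, 4, 7, 8, 5, 2]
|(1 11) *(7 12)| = 2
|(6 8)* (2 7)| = 2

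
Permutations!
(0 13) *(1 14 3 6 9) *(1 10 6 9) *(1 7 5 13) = (0 1 14 3 9 10 6 7 5 13) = [1, 14, 2, 9, 4, 13, 7, 5, 8, 10, 6, 11, 12, 0, 3]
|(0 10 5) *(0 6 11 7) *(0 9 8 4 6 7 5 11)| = 9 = |(0 10 11 5 7 9 8 4 6)|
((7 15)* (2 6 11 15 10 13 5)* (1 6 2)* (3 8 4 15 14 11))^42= (1 3 4 7 13)(5 6 8 15 10)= ((1 6 3 8 4 15 7 10 13 5)(11 14))^42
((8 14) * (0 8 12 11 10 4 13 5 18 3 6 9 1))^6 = (0 4 9 11 3 14 5)(1 10 6 12 18 8 13)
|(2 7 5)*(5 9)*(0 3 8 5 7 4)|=6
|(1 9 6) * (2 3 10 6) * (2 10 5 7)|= |(1 9 10 6)(2 3 5 7)|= 4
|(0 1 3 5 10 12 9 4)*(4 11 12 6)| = |(0 1 3 5 10 6 4)(9 11 12)| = 21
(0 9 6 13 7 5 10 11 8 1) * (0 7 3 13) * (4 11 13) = (0 9 6)(1 7 5 10 13 3 4 11 8) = [9, 7, 2, 4, 11, 10, 0, 5, 1, 6, 13, 8, 12, 3]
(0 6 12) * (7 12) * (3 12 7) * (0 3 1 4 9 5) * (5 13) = (0 6 1 4 9 13 5)(3 12) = [6, 4, 2, 12, 9, 0, 1, 7, 8, 13, 10, 11, 3, 5]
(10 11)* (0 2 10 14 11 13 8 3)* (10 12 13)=(0 2 12 13 8 3)(11 14)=[2, 1, 12, 0, 4, 5, 6, 7, 3, 9, 10, 14, 13, 8, 11]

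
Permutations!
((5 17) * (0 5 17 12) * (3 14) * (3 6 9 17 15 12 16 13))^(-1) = (0 12 15 17 9 6 14 3 13 16 5)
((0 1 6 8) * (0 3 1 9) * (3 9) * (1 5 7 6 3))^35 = (0 5 8 1 7 9 3 6)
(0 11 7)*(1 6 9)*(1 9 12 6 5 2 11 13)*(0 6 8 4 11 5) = [13, 0, 5, 3, 11, 2, 12, 6, 4, 9, 10, 7, 8, 1] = (0 13 1)(2 5)(4 11 7 6 12 8)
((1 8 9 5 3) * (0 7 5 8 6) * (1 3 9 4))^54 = ((0 7 5 9 8 4 1 6))^54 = (0 1 8 5)(4 9 7 6)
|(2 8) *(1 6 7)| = |(1 6 7)(2 8)| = 6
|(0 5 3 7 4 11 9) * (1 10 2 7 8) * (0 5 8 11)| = 28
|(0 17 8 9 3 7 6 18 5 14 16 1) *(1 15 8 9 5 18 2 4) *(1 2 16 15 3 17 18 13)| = |(0 18 13 1)(2 4)(3 7 6 16)(5 14 15 8)(9 17)| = 4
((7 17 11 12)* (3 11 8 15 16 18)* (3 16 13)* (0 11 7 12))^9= (0 11)(3 8)(7 15)(13 17)(16 18)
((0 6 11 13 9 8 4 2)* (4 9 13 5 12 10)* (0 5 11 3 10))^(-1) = (13)(0 12 5 2 4 10 3 6)(8 9)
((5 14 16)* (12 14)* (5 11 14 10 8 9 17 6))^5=(5 17 8 12 6 9 10)(11 16 14)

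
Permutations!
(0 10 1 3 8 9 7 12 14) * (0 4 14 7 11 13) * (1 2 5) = (0 10 2 5 1 3 8 9 11 13)(4 14)(7 12) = [10, 3, 5, 8, 14, 1, 6, 12, 9, 11, 2, 13, 7, 0, 4]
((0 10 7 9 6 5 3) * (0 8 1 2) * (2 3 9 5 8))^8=((0 10 7 5 9 6 8 1 3 2))^8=(0 3 8 9 7)(1 6 5 10 2)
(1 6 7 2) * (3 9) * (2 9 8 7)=(1 6 2)(3 8 7 9)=[0, 6, 1, 8, 4, 5, 2, 9, 7, 3]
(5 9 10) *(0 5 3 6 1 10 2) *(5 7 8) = (0 7 8 5 9 2)(1 10 3 6) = [7, 10, 0, 6, 4, 9, 1, 8, 5, 2, 3]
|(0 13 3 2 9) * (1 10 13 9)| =10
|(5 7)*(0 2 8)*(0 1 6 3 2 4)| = |(0 4)(1 6 3 2 8)(5 7)| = 10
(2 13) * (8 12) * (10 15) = [0, 1, 13, 3, 4, 5, 6, 7, 12, 9, 15, 11, 8, 2, 14, 10] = (2 13)(8 12)(10 15)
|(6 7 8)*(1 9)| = |(1 9)(6 7 8)| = 6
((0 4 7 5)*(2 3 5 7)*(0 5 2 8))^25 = (0 4 8)(2 3)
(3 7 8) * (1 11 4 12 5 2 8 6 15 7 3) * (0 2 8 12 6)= [2, 11, 12, 3, 6, 8, 15, 0, 1, 9, 10, 4, 5, 13, 14, 7]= (0 2 12 5 8 1 11 4 6 15 7)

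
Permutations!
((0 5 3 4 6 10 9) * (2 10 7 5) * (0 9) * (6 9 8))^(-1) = (0 10 2)(3 5 7 6 8 9 4) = ((0 2 10)(3 4 9 8 6 7 5))^(-1)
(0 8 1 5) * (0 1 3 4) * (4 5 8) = (0 4)(1 8 3 5) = [4, 8, 2, 5, 0, 1, 6, 7, 3]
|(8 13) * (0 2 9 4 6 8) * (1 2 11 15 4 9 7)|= |(0 11 15 4 6 8 13)(1 2 7)|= 21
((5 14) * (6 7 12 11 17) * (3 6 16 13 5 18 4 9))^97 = ((3 6 7 12 11 17 16 13 5 14 18 4 9))^97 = (3 16 9 17 4 11 18 12 14 7 5 6 13)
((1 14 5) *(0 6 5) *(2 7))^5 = ((0 6 5 1 14)(2 7))^5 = (14)(2 7)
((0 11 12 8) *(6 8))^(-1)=(0 8 6 12 11)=((0 11 12 6 8))^(-1)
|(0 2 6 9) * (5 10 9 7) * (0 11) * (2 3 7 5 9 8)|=5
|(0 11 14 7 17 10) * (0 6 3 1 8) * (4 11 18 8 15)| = |(0 18 8)(1 15 4 11 14 7 17 10 6 3)| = 30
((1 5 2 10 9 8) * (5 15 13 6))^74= ((1 15 13 6 5 2 10 9 8))^74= (1 13 5 10 8 15 6 2 9)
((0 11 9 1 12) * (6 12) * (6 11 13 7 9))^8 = ((0 13 7 9 1 11 6 12))^8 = (13)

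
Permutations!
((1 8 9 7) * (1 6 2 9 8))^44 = ((2 9 7 6))^44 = (9)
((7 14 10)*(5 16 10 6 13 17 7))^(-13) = (5 10 16)(6 17 14 13 7)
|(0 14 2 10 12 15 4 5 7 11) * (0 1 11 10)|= 6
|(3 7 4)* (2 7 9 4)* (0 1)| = |(0 1)(2 7)(3 9 4)| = 6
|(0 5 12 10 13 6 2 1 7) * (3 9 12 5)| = |(0 3 9 12 10 13 6 2 1 7)| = 10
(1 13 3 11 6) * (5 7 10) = [0, 13, 2, 11, 4, 7, 1, 10, 8, 9, 5, 6, 12, 3] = (1 13 3 11 6)(5 7 10)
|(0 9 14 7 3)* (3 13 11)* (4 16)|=14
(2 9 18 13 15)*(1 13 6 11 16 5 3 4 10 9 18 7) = (1 13 15 2 18 6 11 16 5 3 4 10 9 7) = [0, 13, 18, 4, 10, 3, 11, 1, 8, 7, 9, 16, 12, 15, 14, 2, 5, 17, 6]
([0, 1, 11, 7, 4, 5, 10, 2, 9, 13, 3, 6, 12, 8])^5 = [0, 1, 7, 10, 4, 5, 11, 3, 13, 8, 6, 2, 12, 9]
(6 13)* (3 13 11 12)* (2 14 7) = (2 14 7)(3 13 6 11 12) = [0, 1, 14, 13, 4, 5, 11, 2, 8, 9, 10, 12, 3, 6, 7]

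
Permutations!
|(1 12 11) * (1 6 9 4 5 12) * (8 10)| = 6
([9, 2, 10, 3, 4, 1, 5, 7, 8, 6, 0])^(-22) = (0 10 2 1 5 6 9)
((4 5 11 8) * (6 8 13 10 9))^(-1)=((4 5 11 13 10 9 6 8))^(-1)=(4 8 6 9 10 13 11 5)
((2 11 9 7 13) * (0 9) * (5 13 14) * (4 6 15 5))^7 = ((0 9 7 14 4 6 15 5 13 2 11))^7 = (0 5 14 11 15 7 2 6 9 13 4)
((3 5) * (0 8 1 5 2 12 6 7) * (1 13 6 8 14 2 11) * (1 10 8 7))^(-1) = (0 7 12 2 14)(1 6 13 8 10 11 3 5)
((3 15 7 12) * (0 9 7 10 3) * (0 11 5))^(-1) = ((0 9 7 12 11 5)(3 15 10))^(-1) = (0 5 11 12 7 9)(3 10 15)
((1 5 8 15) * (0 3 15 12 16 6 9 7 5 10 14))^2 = ((0 3 15 1 10 14)(5 8 12 16 6 9 7))^2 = (0 15 10)(1 14 3)(5 12 6 7 8 16 9)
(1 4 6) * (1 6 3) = (6)(1 4 3) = [0, 4, 2, 1, 3, 5, 6]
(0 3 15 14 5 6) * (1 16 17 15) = (0 3 1 16 17 15 14 5 6) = [3, 16, 2, 1, 4, 6, 0, 7, 8, 9, 10, 11, 12, 13, 5, 14, 17, 15]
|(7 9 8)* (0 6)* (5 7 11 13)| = 6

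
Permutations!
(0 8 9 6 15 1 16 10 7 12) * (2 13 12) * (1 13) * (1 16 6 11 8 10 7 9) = (0 10 9 11 8 1 6 15 13 12)(2 16 7) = [10, 6, 16, 3, 4, 5, 15, 2, 1, 11, 9, 8, 0, 12, 14, 13, 7]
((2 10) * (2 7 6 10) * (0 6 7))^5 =(0 10 6)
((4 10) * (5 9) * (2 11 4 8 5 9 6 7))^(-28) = ((2 11 4 10 8 5 6 7))^(-28) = (2 8)(4 6)(5 11)(7 10)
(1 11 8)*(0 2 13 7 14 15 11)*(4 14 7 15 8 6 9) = [2, 0, 13, 3, 14, 5, 9, 7, 1, 4, 10, 6, 12, 15, 8, 11] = (0 2 13 15 11 6 9 4 14 8 1)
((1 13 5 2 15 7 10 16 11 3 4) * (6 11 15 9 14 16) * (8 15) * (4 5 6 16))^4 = (1 3 14 6 2)(4 11 9 13 5)(7 15 8 16 10)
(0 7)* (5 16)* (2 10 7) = [2, 1, 10, 3, 4, 16, 6, 0, 8, 9, 7, 11, 12, 13, 14, 15, 5] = (0 2 10 7)(5 16)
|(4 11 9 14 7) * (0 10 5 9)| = 8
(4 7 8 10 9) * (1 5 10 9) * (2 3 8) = (1 5 10)(2 3 8 9 4 7) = [0, 5, 3, 8, 7, 10, 6, 2, 9, 4, 1]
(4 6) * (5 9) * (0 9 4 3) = (0 9 5 4 6 3) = [9, 1, 2, 0, 6, 4, 3, 7, 8, 5]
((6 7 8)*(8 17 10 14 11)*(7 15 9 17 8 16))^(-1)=(6 8 7 16 11 14 10 17 9 15)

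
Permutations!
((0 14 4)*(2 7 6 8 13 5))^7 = (0 14 4)(2 7 6 8 13 5)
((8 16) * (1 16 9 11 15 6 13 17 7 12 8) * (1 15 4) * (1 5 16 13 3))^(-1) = (1 3 6 15 16 5 4 11 9 8 12 7 17 13)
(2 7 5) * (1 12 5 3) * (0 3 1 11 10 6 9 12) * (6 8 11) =(0 3 6 9 12 5 2 7 1)(8 11 10) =[3, 0, 7, 6, 4, 2, 9, 1, 11, 12, 8, 10, 5]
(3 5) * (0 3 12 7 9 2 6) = (0 3 5 12 7 9 2 6) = [3, 1, 6, 5, 4, 12, 0, 9, 8, 2, 10, 11, 7]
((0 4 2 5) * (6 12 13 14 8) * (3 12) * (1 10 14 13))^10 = ((0 4 2 5)(1 10 14 8 6 3 12))^10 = (0 2)(1 8 12 14 3 10 6)(4 5)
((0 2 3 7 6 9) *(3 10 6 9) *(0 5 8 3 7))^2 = ((0 2 10 6 7 9 5 8 3))^2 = (0 10 7 5 3 2 6 9 8)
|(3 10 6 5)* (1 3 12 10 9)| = 12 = |(1 3 9)(5 12 10 6)|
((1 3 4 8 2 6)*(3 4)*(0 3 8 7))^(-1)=((0 3 8 2 6 1 4 7))^(-1)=(0 7 4 1 6 2 8 3)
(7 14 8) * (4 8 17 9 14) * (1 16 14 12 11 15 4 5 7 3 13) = (1 16 14 17 9 12 11 15 4 8 3 13)(5 7) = [0, 16, 2, 13, 8, 7, 6, 5, 3, 12, 10, 15, 11, 1, 17, 4, 14, 9]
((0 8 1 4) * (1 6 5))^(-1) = ((0 8 6 5 1 4))^(-1) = (0 4 1 5 6 8)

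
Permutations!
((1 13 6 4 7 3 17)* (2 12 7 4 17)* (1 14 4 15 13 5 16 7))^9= ((1 5 16 7 3 2 12)(4 15 13 6 17 14))^9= (1 16 3 12 5 7 2)(4 6)(13 14)(15 17)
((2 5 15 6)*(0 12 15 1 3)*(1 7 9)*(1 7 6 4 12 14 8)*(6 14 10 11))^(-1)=(0 3 1 8 14 5 2 6 11 10)(4 15 12)(7 9)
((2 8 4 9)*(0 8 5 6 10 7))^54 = (10) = ((0 8 4 9 2 5 6 10 7))^54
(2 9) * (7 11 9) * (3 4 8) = [0, 1, 7, 4, 8, 5, 6, 11, 3, 2, 10, 9] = (2 7 11 9)(3 4 8)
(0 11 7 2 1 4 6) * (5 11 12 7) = [12, 4, 1, 3, 6, 11, 0, 2, 8, 9, 10, 5, 7] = (0 12 7 2 1 4 6)(5 11)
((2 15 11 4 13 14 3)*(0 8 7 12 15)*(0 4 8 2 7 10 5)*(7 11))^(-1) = (0 5 10 8 11 3 14 13 4 2)(7 15 12)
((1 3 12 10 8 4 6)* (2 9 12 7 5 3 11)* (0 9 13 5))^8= (0 11 12 13 8 3 6)(1 9 2 10 5 4 7)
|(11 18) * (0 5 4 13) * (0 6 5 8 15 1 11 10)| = 28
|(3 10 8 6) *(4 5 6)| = |(3 10 8 4 5 6)| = 6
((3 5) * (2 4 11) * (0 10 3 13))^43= ((0 10 3 5 13)(2 4 11))^43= (0 5 10 13 3)(2 4 11)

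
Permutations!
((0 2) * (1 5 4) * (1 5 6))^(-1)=((0 2)(1 6)(4 5))^(-1)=(0 2)(1 6)(4 5)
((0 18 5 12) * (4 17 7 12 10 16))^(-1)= ((0 18 5 10 16 4 17 7 12))^(-1)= (0 12 7 17 4 16 10 5 18)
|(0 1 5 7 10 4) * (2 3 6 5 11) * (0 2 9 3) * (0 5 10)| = 11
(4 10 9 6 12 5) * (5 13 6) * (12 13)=[0, 1, 2, 3, 10, 4, 13, 7, 8, 5, 9, 11, 12, 6]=(4 10 9 5)(6 13)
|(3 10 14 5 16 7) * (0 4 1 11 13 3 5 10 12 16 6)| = 22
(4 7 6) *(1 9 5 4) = (1 9 5 4 7 6) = [0, 9, 2, 3, 7, 4, 1, 6, 8, 5]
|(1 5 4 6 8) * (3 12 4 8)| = 12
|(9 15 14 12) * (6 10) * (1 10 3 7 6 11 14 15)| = |(15)(1 10 11 14 12 9)(3 7 6)| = 6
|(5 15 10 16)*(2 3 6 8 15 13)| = |(2 3 6 8 15 10 16 5 13)| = 9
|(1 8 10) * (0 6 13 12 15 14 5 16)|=|(0 6 13 12 15 14 5 16)(1 8 10)|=24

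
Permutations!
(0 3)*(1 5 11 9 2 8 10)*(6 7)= (0 3)(1 5 11 9 2 8 10)(6 7)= [3, 5, 8, 0, 4, 11, 7, 6, 10, 2, 1, 9]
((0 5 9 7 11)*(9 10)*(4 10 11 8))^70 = ((0 5 11)(4 10 9 7 8))^70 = (0 5 11)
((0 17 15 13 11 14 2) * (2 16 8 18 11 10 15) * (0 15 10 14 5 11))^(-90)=(18)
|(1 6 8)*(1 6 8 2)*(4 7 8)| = 6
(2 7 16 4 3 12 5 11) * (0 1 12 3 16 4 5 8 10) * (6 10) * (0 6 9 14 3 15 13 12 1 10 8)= (0 10 6 8 9 14 3 15 13 12)(2 7 4 16 5 11)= [10, 1, 7, 15, 16, 11, 8, 4, 9, 14, 6, 2, 0, 12, 3, 13, 5]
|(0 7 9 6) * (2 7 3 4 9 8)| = |(0 3 4 9 6)(2 7 8)| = 15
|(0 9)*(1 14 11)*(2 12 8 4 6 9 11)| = 10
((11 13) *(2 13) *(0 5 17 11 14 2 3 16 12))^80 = ((0 5 17 11 3 16 12)(2 13 14))^80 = (0 11 12 17 16 5 3)(2 14 13)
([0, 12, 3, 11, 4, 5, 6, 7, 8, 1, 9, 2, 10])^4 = (12)(2 3 11)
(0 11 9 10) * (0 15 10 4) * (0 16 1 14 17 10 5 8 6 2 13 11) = (1 14 17 10 15 5 8 6 2 13 11 9 4 16) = [0, 14, 13, 3, 16, 8, 2, 7, 6, 4, 15, 9, 12, 11, 17, 5, 1, 10]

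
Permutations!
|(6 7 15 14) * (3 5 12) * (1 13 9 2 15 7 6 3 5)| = 14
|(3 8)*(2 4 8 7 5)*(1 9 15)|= 6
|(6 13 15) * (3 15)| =4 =|(3 15 6 13)|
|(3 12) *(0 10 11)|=6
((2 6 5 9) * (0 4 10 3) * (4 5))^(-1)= (0 3 10 4 6 2 9 5)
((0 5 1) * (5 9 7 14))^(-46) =(0 7 5)(1 9 14)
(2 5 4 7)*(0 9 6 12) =[9, 1, 5, 3, 7, 4, 12, 2, 8, 6, 10, 11, 0] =(0 9 6 12)(2 5 4 7)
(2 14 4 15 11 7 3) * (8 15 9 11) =(2 14 4 9 11 7 3)(8 15) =[0, 1, 14, 2, 9, 5, 6, 3, 15, 11, 10, 7, 12, 13, 4, 8]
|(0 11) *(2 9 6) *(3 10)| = 6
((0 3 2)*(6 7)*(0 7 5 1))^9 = ((0 3 2 7 6 5 1))^9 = (0 2 6 1 3 7 5)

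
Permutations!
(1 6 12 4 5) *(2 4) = (1 6 12 2 4 5) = [0, 6, 4, 3, 5, 1, 12, 7, 8, 9, 10, 11, 2]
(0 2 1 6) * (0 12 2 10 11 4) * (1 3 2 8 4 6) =[10, 1, 3, 2, 0, 5, 12, 7, 4, 9, 11, 6, 8] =(0 10 11 6 12 8 4)(2 3)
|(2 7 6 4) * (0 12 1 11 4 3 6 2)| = |(0 12 1 11 4)(2 7)(3 6)| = 10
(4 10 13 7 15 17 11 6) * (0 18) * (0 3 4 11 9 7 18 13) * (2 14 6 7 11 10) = (0 13 18 3 4 2 14 6 10)(7 15 17 9 11) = [13, 1, 14, 4, 2, 5, 10, 15, 8, 11, 0, 7, 12, 18, 6, 17, 16, 9, 3]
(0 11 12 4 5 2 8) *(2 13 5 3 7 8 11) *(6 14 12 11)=(0 2 6 14 12 4 3 7 8)(5 13)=[2, 1, 6, 7, 3, 13, 14, 8, 0, 9, 10, 11, 4, 5, 12]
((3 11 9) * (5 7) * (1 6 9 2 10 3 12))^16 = (12)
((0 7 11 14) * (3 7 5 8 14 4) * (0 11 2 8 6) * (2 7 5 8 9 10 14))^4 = ((0 8 2 9 10 14 11 4 3 5 6))^4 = (0 10 3 8 14 5 2 11 6 9 4)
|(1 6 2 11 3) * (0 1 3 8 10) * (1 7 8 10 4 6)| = 8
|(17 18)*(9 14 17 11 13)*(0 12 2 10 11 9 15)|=|(0 12 2 10 11 13 15)(9 14 17 18)|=28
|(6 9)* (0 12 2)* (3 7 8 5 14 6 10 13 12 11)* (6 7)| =36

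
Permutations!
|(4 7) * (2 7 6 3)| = 5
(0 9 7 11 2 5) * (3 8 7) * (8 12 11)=[9, 1, 5, 12, 4, 0, 6, 8, 7, 3, 10, 2, 11]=(0 9 3 12 11 2 5)(7 8)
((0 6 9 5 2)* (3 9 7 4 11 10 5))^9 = ((0 6 7 4 11 10 5 2)(3 9))^9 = (0 6 7 4 11 10 5 2)(3 9)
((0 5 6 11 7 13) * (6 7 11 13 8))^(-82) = ((0 5 7 8 6 13))^(-82) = (0 7 6)(5 8 13)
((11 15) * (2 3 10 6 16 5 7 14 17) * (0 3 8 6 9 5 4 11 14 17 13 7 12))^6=(2 15 8 14 6 13 16 7 4 17 11)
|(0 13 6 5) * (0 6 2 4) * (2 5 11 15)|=|(0 13 5 6 11 15 2 4)|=8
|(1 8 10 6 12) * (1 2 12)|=|(1 8 10 6)(2 12)|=4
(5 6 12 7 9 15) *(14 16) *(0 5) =(0 5 6 12 7 9 15)(14 16) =[5, 1, 2, 3, 4, 6, 12, 9, 8, 15, 10, 11, 7, 13, 16, 0, 14]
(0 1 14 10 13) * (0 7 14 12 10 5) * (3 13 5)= (0 1 12 10 5)(3 13 7 14)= [1, 12, 2, 13, 4, 0, 6, 14, 8, 9, 5, 11, 10, 7, 3]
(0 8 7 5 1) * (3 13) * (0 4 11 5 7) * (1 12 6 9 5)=[8, 4, 2, 13, 11, 12, 9, 7, 0, 5, 10, 1, 6, 3]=(0 8)(1 4 11)(3 13)(5 12 6 9)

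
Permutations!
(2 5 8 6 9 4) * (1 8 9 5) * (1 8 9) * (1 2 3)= (1 9 4 3)(2 8 6 5)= [0, 9, 8, 1, 3, 2, 5, 7, 6, 4]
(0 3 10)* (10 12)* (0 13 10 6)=[3, 1, 2, 12, 4, 5, 0, 7, 8, 9, 13, 11, 6, 10]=(0 3 12 6)(10 13)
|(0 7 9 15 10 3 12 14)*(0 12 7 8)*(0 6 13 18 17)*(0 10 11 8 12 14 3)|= 13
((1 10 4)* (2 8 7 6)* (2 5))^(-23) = ((1 10 4)(2 8 7 6 5))^(-23) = (1 10 4)(2 7 5 8 6)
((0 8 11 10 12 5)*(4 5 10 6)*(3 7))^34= (12)(0 4 11)(5 6 8)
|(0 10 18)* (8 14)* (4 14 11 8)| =|(0 10 18)(4 14)(8 11)| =6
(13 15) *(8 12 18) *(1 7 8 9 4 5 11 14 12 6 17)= [0, 7, 2, 3, 5, 11, 17, 8, 6, 4, 10, 14, 18, 15, 12, 13, 16, 1, 9]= (1 7 8 6 17)(4 5 11 14 12 18 9)(13 15)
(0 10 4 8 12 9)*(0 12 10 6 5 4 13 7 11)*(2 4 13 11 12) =(0 6 5 13 7 12 9 2 4 8 10 11) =[6, 1, 4, 3, 8, 13, 5, 12, 10, 2, 11, 0, 9, 7]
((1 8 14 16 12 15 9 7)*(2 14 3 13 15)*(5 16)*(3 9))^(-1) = (1 7 9 8)(2 12 16 5 14)(3 15 13)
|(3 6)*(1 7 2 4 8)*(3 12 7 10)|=9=|(1 10 3 6 12 7 2 4 8)|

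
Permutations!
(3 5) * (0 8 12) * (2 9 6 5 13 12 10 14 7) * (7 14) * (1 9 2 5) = (14)(0 8 10 7 5 3 13 12)(1 9 6) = [8, 9, 2, 13, 4, 3, 1, 5, 10, 6, 7, 11, 0, 12, 14]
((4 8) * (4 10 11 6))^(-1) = (4 6 11 10 8)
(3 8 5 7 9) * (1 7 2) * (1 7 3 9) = (9)(1 3 8 5 2 7) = [0, 3, 7, 8, 4, 2, 6, 1, 5, 9]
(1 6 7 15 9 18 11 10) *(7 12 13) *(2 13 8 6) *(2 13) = (1 13 7 15 9 18 11 10)(6 12 8) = [0, 13, 2, 3, 4, 5, 12, 15, 6, 18, 1, 10, 8, 7, 14, 9, 16, 17, 11]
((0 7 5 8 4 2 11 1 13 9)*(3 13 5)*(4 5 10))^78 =((0 7 3 13 9)(1 10 4 2 11)(5 8))^78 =(0 13 7 9 3)(1 2 10 11 4)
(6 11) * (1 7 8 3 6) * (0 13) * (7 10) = (0 13)(1 10 7 8 3 6 11) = [13, 10, 2, 6, 4, 5, 11, 8, 3, 9, 7, 1, 12, 0]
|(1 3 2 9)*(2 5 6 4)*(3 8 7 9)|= |(1 8 7 9)(2 3 5 6 4)|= 20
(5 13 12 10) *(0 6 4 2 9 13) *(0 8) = (0 6 4 2 9 13 12 10 5 8) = [6, 1, 9, 3, 2, 8, 4, 7, 0, 13, 5, 11, 10, 12]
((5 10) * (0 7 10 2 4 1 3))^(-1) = (0 3 1 4 2 5 10 7)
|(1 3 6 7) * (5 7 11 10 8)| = |(1 3 6 11 10 8 5 7)| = 8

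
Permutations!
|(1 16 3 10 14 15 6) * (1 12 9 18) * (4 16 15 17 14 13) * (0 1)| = 70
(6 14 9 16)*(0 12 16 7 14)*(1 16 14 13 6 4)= [12, 16, 2, 3, 1, 5, 0, 13, 8, 7, 10, 11, 14, 6, 9, 15, 4]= (0 12 14 9 7 13 6)(1 16 4)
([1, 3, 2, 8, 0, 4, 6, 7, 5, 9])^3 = (9)(0 8)(1 5)(3 4)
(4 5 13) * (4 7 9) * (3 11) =(3 11)(4 5 13 7 9) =[0, 1, 2, 11, 5, 13, 6, 9, 8, 4, 10, 3, 12, 7]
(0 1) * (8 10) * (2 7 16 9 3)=(0 1)(2 7 16 9 3)(8 10)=[1, 0, 7, 2, 4, 5, 6, 16, 10, 3, 8, 11, 12, 13, 14, 15, 9]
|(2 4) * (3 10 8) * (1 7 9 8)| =6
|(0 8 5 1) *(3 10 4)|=12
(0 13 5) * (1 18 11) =[13, 18, 2, 3, 4, 0, 6, 7, 8, 9, 10, 1, 12, 5, 14, 15, 16, 17, 11] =(0 13 5)(1 18 11)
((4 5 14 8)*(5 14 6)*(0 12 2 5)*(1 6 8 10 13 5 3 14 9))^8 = (0 8 3 1 13 12 4 14 6 5 2 9 10)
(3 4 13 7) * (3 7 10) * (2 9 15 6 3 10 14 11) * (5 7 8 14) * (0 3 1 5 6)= (0 3 4 13 6 1 5 7 8 14 11 2 9 15)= [3, 5, 9, 4, 13, 7, 1, 8, 14, 15, 10, 2, 12, 6, 11, 0]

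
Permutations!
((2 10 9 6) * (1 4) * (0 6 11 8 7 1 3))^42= (0 4 7 11 10 6 3 1 8 9 2)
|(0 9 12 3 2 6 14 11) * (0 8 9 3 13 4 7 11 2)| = 42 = |(0 3)(2 6 14)(4 7 11 8 9 12 13)|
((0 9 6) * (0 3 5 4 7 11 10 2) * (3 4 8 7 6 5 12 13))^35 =(0 8 10 9 7 2 5 11)(3 13 12)(4 6)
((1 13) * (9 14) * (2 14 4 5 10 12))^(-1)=(1 13)(2 12 10 5 4 9 14)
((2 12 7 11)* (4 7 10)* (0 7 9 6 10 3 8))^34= ((0 7 11 2 12 3 8)(4 9 6 10))^34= (0 8 3 12 2 11 7)(4 6)(9 10)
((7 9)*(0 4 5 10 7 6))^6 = (0 6 9 7 10 5 4) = ((0 4 5 10 7 9 6))^6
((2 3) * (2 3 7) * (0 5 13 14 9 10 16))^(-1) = (0 16 10 9 14 13 5)(2 7)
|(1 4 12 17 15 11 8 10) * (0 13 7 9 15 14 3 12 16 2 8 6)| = 84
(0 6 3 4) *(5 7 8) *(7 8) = (0 6 3 4)(5 8) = [6, 1, 2, 4, 0, 8, 3, 7, 5]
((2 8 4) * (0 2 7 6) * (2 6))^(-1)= (0 6)(2 7 4 8)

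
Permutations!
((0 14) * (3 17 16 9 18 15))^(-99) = ((0 14)(3 17 16 9 18 15))^(-99) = (0 14)(3 9)(15 16)(17 18)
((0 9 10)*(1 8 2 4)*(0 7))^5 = ((0 9 10 7)(1 8 2 4))^5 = (0 9 10 7)(1 8 2 4)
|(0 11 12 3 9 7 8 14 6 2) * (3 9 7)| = 10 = |(0 11 12 9 3 7 8 14 6 2)|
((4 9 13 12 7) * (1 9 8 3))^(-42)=((1 9 13 12 7 4 8 3))^(-42)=(1 8 7 13)(3 4 12 9)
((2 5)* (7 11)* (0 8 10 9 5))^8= ((0 8 10 9 5 2)(7 11))^8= (11)(0 10 5)(2 8 9)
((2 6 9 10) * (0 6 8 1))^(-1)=((0 6 9 10 2 8 1))^(-1)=(0 1 8 2 10 9 6)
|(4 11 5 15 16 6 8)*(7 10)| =14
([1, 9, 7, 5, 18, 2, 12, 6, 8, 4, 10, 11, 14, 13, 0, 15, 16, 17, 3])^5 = (0 3 12 4 7 1 5 14 18 6 9 2)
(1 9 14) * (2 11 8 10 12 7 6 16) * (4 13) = [0, 9, 11, 3, 13, 5, 16, 6, 10, 14, 12, 8, 7, 4, 1, 15, 2] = (1 9 14)(2 11 8 10 12 7 6 16)(4 13)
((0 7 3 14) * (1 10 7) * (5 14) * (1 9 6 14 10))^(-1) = ((0 9 6 14)(3 5 10 7))^(-1) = (0 14 6 9)(3 7 10 5)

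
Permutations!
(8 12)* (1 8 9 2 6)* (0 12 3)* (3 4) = (0 12 9 2 6 1 8 4 3) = [12, 8, 6, 0, 3, 5, 1, 7, 4, 2, 10, 11, 9]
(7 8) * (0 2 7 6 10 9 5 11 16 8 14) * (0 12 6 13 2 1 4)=(0 1 4)(2 7 14 12 6 10 9 5 11 16 8 13)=[1, 4, 7, 3, 0, 11, 10, 14, 13, 5, 9, 16, 6, 2, 12, 15, 8]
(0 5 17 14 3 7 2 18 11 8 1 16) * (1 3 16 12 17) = (0 5 1 12 17 14 16)(2 18 11 8 3 7) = [5, 12, 18, 7, 4, 1, 6, 2, 3, 9, 10, 8, 17, 13, 16, 15, 0, 14, 11]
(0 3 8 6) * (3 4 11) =[4, 1, 2, 8, 11, 5, 0, 7, 6, 9, 10, 3] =(0 4 11 3 8 6)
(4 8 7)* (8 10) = (4 10 8 7) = [0, 1, 2, 3, 10, 5, 6, 4, 7, 9, 8]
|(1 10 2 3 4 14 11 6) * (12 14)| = |(1 10 2 3 4 12 14 11 6)| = 9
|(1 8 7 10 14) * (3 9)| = 10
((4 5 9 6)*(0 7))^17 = ((0 7)(4 5 9 6))^17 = (0 7)(4 5 9 6)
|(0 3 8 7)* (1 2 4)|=12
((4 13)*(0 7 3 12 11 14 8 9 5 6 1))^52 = ((0 7 3 12 11 14 8 9 5 6 1)(4 13))^52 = (0 5 14 3 1 9 11 7 6 8 12)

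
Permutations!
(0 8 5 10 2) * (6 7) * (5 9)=[8, 1, 0, 3, 4, 10, 7, 6, 9, 5, 2]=(0 8 9 5 10 2)(6 7)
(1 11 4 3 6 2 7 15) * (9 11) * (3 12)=(1 9 11 4 12 3 6 2 7 15)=[0, 9, 7, 6, 12, 5, 2, 15, 8, 11, 10, 4, 3, 13, 14, 1]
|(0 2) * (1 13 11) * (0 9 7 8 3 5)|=|(0 2 9 7 8 3 5)(1 13 11)|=21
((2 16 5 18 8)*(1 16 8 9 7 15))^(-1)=(1 15 7 9 18 5 16)(2 8)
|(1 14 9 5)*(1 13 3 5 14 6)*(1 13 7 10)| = |(1 6 13 3 5 7 10)(9 14)| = 14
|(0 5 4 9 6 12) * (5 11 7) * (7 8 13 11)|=21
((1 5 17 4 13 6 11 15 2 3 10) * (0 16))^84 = ((0 16)(1 5 17 4 13 6 11 15 2 3 10))^84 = (1 15 4 10 11 17 3 6 5 2 13)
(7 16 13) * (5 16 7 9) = (5 16 13 9) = [0, 1, 2, 3, 4, 16, 6, 7, 8, 5, 10, 11, 12, 9, 14, 15, 13]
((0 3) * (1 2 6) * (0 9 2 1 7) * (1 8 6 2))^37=(0 9 8 7 3 1 6)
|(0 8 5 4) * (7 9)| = 4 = |(0 8 5 4)(7 9)|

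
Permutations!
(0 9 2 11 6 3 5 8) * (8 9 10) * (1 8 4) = [10, 8, 11, 5, 1, 9, 3, 7, 0, 2, 4, 6] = (0 10 4 1 8)(2 11 6 3 5 9)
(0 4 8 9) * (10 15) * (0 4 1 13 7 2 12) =(0 1 13 7 2 12)(4 8 9)(10 15) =[1, 13, 12, 3, 8, 5, 6, 2, 9, 4, 15, 11, 0, 7, 14, 10]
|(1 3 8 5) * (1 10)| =|(1 3 8 5 10)| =5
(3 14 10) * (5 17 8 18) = (3 14 10)(5 17 8 18) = [0, 1, 2, 14, 4, 17, 6, 7, 18, 9, 3, 11, 12, 13, 10, 15, 16, 8, 5]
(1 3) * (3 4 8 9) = (1 4 8 9 3) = [0, 4, 2, 1, 8, 5, 6, 7, 9, 3]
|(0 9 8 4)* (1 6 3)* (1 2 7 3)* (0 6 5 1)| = 30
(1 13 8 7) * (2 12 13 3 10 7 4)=[0, 3, 12, 10, 2, 5, 6, 1, 4, 9, 7, 11, 13, 8]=(1 3 10 7)(2 12 13 8 4)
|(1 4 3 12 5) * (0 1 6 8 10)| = 9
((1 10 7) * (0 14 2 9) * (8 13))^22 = (0 2)(1 10 7)(9 14)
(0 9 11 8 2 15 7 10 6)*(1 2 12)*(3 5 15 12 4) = (0 9 11 8 4 3 5 15 7 10 6)(1 2 12) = [9, 2, 12, 5, 3, 15, 0, 10, 4, 11, 6, 8, 1, 13, 14, 7]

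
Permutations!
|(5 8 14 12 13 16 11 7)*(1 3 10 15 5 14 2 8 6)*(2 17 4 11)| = |(1 3 10 15 5 6)(2 8 17 4 11 7 14 12 13 16)| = 30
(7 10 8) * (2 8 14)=(2 8 7 10 14)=[0, 1, 8, 3, 4, 5, 6, 10, 7, 9, 14, 11, 12, 13, 2]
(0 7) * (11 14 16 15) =[7, 1, 2, 3, 4, 5, 6, 0, 8, 9, 10, 14, 12, 13, 16, 11, 15] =(0 7)(11 14 16 15)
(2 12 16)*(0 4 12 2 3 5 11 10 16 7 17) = [4, 1, 2, 5, 12, 11, 6, 17, 8, 9, 16, 10, 7, 13, 14, 15, 3, 0] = (0 4 12 7 17)(3 5 11 10 16)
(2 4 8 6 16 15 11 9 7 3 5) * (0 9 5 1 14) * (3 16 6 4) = (0 9 7 16 15 11 5 2 3 1 14)(4 8) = [9, 14, 3, 1, 8, 2, 6, 16, 4, 7, 10, 5, 12, 13, 0, 11, 15]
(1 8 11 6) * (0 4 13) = [4, 8, 2, 3, 13, 5, 1, 7, 11, 9, 10, 6, 12, 0] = (0 4 13)(1 8 11 6)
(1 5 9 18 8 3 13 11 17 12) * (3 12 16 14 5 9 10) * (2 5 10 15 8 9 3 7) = (1 3 13 11 17 16 14 10 7 2 5 15 8 12)(9 18) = [0, 3, 5, 13, 4, 15, 6, 2, 12, 18, 7, 17, 1, 11, 10, 8, 14, 16, 9]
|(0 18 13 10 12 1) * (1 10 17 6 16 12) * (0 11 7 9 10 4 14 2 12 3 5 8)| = 180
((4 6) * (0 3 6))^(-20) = (6)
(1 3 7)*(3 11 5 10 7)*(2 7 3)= (1 11 5 10 3 2 7)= [0, 11, 7, 2, 4, 10, 6, 1, 8, 9, 3, 5]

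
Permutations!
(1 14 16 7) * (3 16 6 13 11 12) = (1 14 6 13 11 12 3 16 7) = [0, 14, 2, 16, 4, 5, 13, 1, 8, 9, 10, 12, 3, 11, 6, 15, 7]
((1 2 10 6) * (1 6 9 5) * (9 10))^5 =(10)(1 2 9 5)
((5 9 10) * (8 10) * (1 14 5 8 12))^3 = (1 9 14 12 5)(8 10)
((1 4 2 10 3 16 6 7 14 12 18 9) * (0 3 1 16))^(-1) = (0 3)(1 10 2 4)(6 16 9 18 12 14 7)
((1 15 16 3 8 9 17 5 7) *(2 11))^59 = ((1 15 16 3 8 9 17 5 7)(2 11))^59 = (1 9 15 17 16 5 3 7 8)(2 11)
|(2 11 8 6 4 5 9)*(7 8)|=8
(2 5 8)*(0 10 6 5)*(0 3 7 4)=[10, 1, 3, 7, 0, 8, 5, 4, 2, 9, 6]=(0 10 6 5 8 2 3 7 4)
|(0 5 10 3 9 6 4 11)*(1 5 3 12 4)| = 10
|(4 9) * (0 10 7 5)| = 4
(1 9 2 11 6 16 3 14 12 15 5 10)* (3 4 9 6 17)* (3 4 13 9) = (1 6 16 13 9 2 11 17 4 3 14 12 15 5 10) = [0, 6, 11, 14, 3, 10, 16, 7, 8, 2, 1, 17, 15, 9, 12, 5, 13, 4]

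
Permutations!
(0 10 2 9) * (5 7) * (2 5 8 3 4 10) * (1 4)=[2, 4, 9, 1, 10, 7, 6, 8, 3, 0, 5]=(0 2 9)(1 4 10 5 7 8 3)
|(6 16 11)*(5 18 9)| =3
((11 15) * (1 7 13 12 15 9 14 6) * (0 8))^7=((0 8)(1 7 13 12 15 11 9 14 6))^7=(0 8)(1 14 11 12 7 6 9 15 13)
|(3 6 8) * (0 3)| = |(0 3 6 8)| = 4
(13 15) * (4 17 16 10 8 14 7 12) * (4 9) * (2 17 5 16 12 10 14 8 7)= (2 17 12 9 4 5 16 14)(7 10)(13 15)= [0, 1, 17, 3, 5, 16, 6, 10, 8, 4, 7, 11, 9, 15, 2, 13, 14, 12]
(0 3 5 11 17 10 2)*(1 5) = [3, 5, 0, 1, 4, 11, 6, 7, 8, 9, 2, 17, 12, 13, 14, 15, 16, 10] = (0 3 1 5 11 17 10 2)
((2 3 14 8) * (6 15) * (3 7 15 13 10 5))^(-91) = ((2 7 15 6 13 10 5 3 14 8))^(-91) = (2 8 14 3 5 10 13 6 15 7)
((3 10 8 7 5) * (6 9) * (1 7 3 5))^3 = ((1 7)(3 10 8)(6 9))^3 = (10)(1 7)(6 9)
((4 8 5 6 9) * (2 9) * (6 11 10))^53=(2 11 4 6 5 9 10 8)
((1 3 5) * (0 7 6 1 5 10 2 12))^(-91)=((0 7 6 1 3 10 2 12))^(-91)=(0 10 6 12 3 7 2 1)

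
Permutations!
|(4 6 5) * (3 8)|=|(3 8)(4 6 5)|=6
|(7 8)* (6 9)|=2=|(6 9)(7 8)|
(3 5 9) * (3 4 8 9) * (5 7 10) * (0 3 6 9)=(0 3 7 10 5 6 9 4 8)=[3, 1, 2, 7, 8, 6, 9, 10, 0, 4, 5]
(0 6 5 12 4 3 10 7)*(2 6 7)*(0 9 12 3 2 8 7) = (2 6 5 3 10 8 7 9 12 4) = [0, 1, 6, 10, 2, 3, 5, 9, 7, 12, 8, 11, 4]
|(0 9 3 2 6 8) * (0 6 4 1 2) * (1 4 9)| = |(0 1 2 9 3)(6 8)| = 10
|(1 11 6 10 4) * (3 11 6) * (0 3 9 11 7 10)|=14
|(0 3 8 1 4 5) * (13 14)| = |(0 3 8 1 4 5)(13 14)| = 6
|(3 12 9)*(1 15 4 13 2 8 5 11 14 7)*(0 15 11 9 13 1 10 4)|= |(0 15)(1 11 14 7 10 4)(2 8 5 9 3 12 13)|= 42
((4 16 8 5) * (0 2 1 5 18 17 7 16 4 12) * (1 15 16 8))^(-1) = ((0 2 15 16 1 5 12)(7 8 18 17))^(-1) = (0 12 5 1 16 15 2)(7 17 18 8)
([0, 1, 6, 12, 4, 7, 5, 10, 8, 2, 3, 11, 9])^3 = (2 7 12 6 10 9 5 3)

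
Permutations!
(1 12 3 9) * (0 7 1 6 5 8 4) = [7, 12, 2, 9, 0, 8, 5, 1, 4, 6, 10, 11, 3] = (0 7 1 12 3 9 6 5 8 4)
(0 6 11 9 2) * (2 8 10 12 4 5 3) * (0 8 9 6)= (2 8 10 12 4 5 3)(6 11)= [0, 1, 8, 2, 5, 3, 11, 7, 10, 9, 12, 6, 4]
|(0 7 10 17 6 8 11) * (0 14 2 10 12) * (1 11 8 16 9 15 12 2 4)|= 20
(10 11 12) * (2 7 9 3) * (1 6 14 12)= [0, 6, 7, 2, 4, 5, 14, 9, 8, 3, 11, 1, 10, 13, 12]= (1 6 14 12 10 11)(2 7 9 3)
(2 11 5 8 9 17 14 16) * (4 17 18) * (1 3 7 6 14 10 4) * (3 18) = (1 18)(2 11 5 8 9 3 7 6 14 16)(4 17 10) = [0, 18, 11, 7, 17, 8, 14, 6, 9, 3, 4, 5, 12, 13, 16, 15, 2, 10, 1]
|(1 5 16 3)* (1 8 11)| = 6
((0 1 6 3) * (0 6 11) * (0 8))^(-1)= ((0 1 11 8)(3 6))^(-1)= (0 8 11 1)(3 6)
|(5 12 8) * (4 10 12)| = |(4 10 12 8 5)| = 5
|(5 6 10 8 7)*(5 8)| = 6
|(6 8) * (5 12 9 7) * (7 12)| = 2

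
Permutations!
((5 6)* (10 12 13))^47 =((5 6)(10 12 13))^47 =(5 6)(10 13 12)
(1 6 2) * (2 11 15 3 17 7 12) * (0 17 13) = (0 17 7 12 2 1 6 11 15 3 13) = [17, 6, 1, 13, 4, 5, 11, 12, 8, 9, 10, 15, 2, 0, 14, 3, 16, 7]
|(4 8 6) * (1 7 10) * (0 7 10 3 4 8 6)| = 6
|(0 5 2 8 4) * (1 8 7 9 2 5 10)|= |(0 10 1 8 4)(2 7 9)|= 15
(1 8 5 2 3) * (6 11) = [0, 8, 3, 1, 4, 2, 11, 7, 5, 9, 10, 6] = (1 8 5 2 3)(6 11)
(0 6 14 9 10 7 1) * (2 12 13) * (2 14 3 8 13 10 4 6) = (0 2 12 10 7 1)(3 8 13 14 9 4 6) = [2, 0, 12, 8, 6, 5, 3, 1, 13, 4, 7, 11, 10, 14, 9]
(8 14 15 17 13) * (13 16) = (8 14 15 17 16 13) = [0, 1, 2, 3, 4, 5, 6, 7, 14, 9, 10, 11, 12, 8, 15, 17, 13, 16]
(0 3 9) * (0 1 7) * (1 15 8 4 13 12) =(0 3 9 15 8 4 13 12 1 7) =[3, 7, 2, 9, 13, 5, 6, 0, 4, 15, 10, 11, 1, 12, 14, 8]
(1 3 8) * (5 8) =[0, 3, 2, 5, 4, 8, 6, 7, 1] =(1 3 5 8)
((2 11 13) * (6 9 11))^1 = ((2 6 9 11 13))^1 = (2 6 9 11 13)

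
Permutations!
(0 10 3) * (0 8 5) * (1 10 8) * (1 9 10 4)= [8, 4, 2, 9, 1, 0, 6, 7, 5, 10, 3]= (0 8 5)(1 4)(3 9 10)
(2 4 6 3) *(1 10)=(1 10)(2 4 6 3)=[0, 10, 4, 2, 6, 5, 3, 7, 8, 9, 1]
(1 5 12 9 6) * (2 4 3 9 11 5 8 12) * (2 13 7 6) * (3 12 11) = (1 8 11 5 13 7 6)(2 4 12 3 9) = [0, 8, 4, 9, 12, 13, 1, 6, 11, 2, 10, 5, 3, 7]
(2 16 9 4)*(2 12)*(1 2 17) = (1 2 16 9 4 12 17) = [0, 2, 16, 3, 12, 5, 6, 7, 8, 4, 10, 11, 17, 13, 14, 15, 9, 1]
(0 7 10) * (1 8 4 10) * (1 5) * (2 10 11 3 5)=(0 7 2 10)(1 8 4 11 3 5)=[7, 8, 10, 5, 11, 1, 6, 2, 4, 9, 0, 3]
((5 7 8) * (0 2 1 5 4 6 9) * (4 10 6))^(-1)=((0 2 1 5 7 8 10 6 9))^(-1)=(0 9 6 10 8 7 5 1 2)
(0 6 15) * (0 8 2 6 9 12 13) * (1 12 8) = (0 9 8 2 6 15 1 12 13) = [9, 12, 6, 3, 4, 5, 15, 7, 2, 8, 10, 11, 13, 0, 14, 1]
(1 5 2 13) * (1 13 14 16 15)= (1 5 2 14 16 15)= [0, 5, 14, 3, 4, 2, 6, 7, 8, 9, 10, 11, 12, 13, 16, 1, 15]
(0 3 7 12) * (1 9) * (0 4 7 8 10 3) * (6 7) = (1 9)(3 8 10)(4 6 7 12) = [0, 9, 2, 8, 6, 5, 7, 12, 10, 1, 3, 11, 4]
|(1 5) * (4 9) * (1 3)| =|(1 5 3)(4 9)| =6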